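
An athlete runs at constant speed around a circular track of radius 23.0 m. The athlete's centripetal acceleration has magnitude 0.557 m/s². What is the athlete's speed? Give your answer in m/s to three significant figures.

a_c = v²/r ⇒ v = √(a_c · r) = √(0.557 × 23.0) = √12.81 = 3.579 m/s.

3.58 m/s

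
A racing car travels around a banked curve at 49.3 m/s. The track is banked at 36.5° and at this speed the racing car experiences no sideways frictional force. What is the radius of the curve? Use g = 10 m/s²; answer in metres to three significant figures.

328 m

Frictionless banking: tanθ = v²/(rg), so r = v²/(g tanθ).
r = (49.3)²/(10.0 × tan 36.5°) = 2430/(10.0 × 0.7400) = 2430/7.400 = 328.5 m.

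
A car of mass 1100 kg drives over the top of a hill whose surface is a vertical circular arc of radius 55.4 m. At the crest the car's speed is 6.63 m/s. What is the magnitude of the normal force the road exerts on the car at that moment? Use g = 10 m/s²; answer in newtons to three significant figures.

At the crest the centripetal acceleration points downward (toward the centre of the arc), so mg − N = mv²/r.
N = m(g − v²/r) = 1100 × (10.0 − (6.63)²/55.4) = 1100 × (10.0 − 0.7934) = 1100 × 9.207 = 10130 N.

10100 N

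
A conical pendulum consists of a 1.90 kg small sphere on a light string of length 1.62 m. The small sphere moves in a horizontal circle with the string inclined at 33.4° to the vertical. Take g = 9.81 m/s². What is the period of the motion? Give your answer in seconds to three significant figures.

2.33 s

r = L sinθ = 0.8918 m. From T sinθ = mω²r and T cosθ = mg: tanθ = ω²r/g, so ω² = g tanθ / r = g/(L cosθ).
ω = √(g/(L cosθ)) = √(9.81/(1.62 × 0.8348)) = √7.253 = 2.693 rad/s.
Period = 2π/ω = 2.333 s.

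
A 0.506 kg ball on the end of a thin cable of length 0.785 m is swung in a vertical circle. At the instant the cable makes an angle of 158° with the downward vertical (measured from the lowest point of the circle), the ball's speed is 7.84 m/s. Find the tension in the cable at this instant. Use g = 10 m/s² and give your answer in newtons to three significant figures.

Take the radial direction toward the centre of the circle as positive. The component of the weight along the string toward the centre is −mg cos φ (φ measured from the bottom), so Newton's second law along the string gives T − mg cos φ = m v²/r.
cos 158° = -0.9272, so T = m(v²/r + g cos φ) = 0.506 × ((7.84)²/0.785 + 10.0 × -0.9272) = 0.506 × (78.30 + (-9.272)) = 0.506 × 69.03 = 34.93 N.

34.9 N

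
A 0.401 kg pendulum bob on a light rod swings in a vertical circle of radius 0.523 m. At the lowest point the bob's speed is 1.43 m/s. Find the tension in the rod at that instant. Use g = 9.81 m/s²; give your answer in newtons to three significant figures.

At the lowest point, T points up (toward the centre) and the weight mg points down (away from the centre), so the net inward force is T − mg = mv²/r.
T = m(v²/r + g) = 0.401 × ((1.43)²/0.523 + 9.81) = 0.401 × (3.910 + 9.81) = 0.401 × 13.72 = 5.502 N.

5.50 N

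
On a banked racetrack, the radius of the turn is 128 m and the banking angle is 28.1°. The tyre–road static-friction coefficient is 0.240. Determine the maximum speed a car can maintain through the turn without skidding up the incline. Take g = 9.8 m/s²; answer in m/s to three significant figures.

33.4 m/s

At the maximum speed, friction acts down the slope at its limiting value f = μN. Radially (horizontal, toward centre): N sinθ + μN cosθ = mv²/r. Vertically: N cosθ − μN sinθ = mg.
Dividing: v² = r g (sinθ + μcosθ)/(cosθ − μsinθ).
sinθ + μcosθ = 0.4710 + 0.240×0.8821 = 0.6827; cosθ − μsinθ = 0.8821 − 0.240×0.4710 = 0.7691.
v² = 128 × 9.8 × 0.6827/0.7691 = 1114 m²/s², so v = 33.37 m/s.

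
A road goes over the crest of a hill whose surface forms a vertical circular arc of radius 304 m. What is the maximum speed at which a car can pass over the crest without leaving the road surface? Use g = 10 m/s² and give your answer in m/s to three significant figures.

55.1 m/s

At the crest the centre of the circle is below the car, so the net downward (centripetal) force is mg − N = mv²/r.
The car leaves the road when N → 0, giving v_max = √(g r) = √(10.0 × 304) = 55.14 m/s.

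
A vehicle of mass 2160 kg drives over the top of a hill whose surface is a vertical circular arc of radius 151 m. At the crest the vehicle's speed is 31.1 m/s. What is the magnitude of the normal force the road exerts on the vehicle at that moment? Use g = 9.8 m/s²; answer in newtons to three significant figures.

At the crest the centripetal acceleration points downward (toward the centre of the arc), so mg − N = mv²/r.
N = m(g − v²/r) = 2160 × (9.8 − (31.1)²/151) = 2160 × (9.8 − 6.405) = 2160 × 3.395 = 7332 N.

7330 N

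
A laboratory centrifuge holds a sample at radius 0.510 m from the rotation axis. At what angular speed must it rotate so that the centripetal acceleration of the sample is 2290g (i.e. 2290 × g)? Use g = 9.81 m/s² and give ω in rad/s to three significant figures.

Centripetal acceleration a_c = ω²r. Setting ω²r = 2290g:
ω = √(2290g / r) = √(2290 × 9.81 / 0.510) = √44050 = 209.9 rad/s.

210 rad/s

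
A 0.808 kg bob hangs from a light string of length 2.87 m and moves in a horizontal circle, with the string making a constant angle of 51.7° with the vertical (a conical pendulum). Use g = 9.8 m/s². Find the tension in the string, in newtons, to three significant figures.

Vertically the bob has no acceleration, so T cosθ = mg.
T = mg/cosθ = 0.808 × 9.8 / cos 51.7° = 7.918/0.6198 = 12.78 N.

12.8 N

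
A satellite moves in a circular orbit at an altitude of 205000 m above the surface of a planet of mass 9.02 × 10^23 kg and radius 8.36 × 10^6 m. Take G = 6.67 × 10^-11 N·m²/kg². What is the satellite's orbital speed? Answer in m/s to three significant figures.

Orbital radius r = R + h = 8.36 × 10^6 + 205000 = 8.565 × 10^6 m.
Gravity supplies the centripetal force: G M m / r² = m v² / r, so v = √(GM/r).
v = √(6.67 × 10^-11 × 9.02 × 10^23 / 8.565 × 10^6) = √(7.024 × 10^6) = 2650 m/s.

2650 m/s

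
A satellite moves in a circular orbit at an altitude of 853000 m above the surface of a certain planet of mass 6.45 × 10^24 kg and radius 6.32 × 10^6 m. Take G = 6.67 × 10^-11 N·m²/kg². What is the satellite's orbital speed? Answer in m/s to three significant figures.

Orbital radius r = R + h = 6.32 × 10^6 + 853000 = 7.173 × 10^6 m.
Gravity supplies the centripetal force: G M m / r² = m v² / r, so v = √(GM/r).
v = √(6.67 × 10^-11 × 6.45 × 10^24 / 7.173 × 10^6) = √(5.998 × 10^7) = 7744 m/s.

7740 m/s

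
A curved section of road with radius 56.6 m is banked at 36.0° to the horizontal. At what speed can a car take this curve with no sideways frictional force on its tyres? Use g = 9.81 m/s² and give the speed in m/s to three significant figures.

On a frictionless banked curve, N sinθ = mv²/r and N cosθ = mg, so tanθ = v²/(rg).
v = √(r g tanθ) = √(56.6 × 9.81 × tan 36.0°) = √(56.6 × 9.81 × 0.7265) = √403.4 = 20.09 m/s.

20.1 m/s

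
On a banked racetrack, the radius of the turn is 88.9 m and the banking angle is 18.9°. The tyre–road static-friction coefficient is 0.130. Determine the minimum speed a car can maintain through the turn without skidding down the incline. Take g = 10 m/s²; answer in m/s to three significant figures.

13.4 m/s

At the minimum speed, friction acts up the slope at its limiting value f = μN. Radially (horizontal, toward centre): N sinθ − μN cosθ = mv²/r. Vertically: N cosθ + μN sinθ = mg.
Dividing: v² = r g (sinθ − μcosθ)/(cosθ + μsinθ).
sinθ − μcosθ = 0.3239 − 0.130×0.9461 = 0.2009; cosθ + μsinθ = 0.9461 + 0.130×0.3239 = 0.9882.
v² = 88.9 × 10.0 × 0.2009/0.9882 = 180.8 m²/s², so v = 13.44 m/s.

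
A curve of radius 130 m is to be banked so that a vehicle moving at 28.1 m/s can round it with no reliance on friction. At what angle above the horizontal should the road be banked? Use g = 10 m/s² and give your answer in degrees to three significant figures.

For a frictionless banked turn: horizontally N sinθ = mv²/r and vertically N cosθ = mg.
Dividing: tanθ = v²/(r g) = (28.1)²/(130 × 10.0) = 789.6/1300 = 0.6074.
θ = arctan(0.6074) = 31.27°.

31.3°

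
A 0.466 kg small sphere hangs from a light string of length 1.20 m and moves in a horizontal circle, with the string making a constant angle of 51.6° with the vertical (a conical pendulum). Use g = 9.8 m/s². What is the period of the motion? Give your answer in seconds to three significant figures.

1.73 s

r = L sinθ = 0.9404 m. From T sinθ = mω²r and T cosθ = mg: tanθ = ω²r/g, so ω² = g tanθ / r = g/(L cosθ).
ω = √(g/(L cosθ)) = √(9.8/(1.20 × 0.6211)) = √13.15 = 3.626 rad/s.
Period = 2π/ω = 1.733 s.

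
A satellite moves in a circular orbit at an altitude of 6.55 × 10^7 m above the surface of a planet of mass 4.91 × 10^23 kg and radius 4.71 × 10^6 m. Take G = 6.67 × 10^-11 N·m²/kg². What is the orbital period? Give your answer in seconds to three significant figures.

r = R + h = 4.71 × 10^6 + 6.55 × 10^7 = 7.021 × 10^7 m. Gravity provides the centripetal force: G M m / r² = m v² / r ⇒ v = √(GM/r) = 683.0 m/s.
T = 2πr/v = 2π × 7.021 × 10^7 / 683.0 = 645900 s.

646000 s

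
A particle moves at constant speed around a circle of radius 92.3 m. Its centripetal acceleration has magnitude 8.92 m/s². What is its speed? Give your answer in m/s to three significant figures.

a_c = v²/r ⇒ v = √(a_c · r) = √(8.92 × 92.3) = √823.3 = 28.69 m/s.

28.7 m/s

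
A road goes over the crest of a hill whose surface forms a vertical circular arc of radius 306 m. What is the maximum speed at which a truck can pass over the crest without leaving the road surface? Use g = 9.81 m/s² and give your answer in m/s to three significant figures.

At the crest the centre of the circle is below the truck, so the net downward (centripetal) force is mg − N = mv²/r.
The truck leaves the road when N → 0, giving v_max = √(g r) = √(9.81 × 306) = 54.79 m/s.

54.8 m/s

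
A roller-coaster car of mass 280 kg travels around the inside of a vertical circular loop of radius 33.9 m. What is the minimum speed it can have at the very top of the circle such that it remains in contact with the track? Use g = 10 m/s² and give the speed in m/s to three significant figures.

18.4 m/s

At the top, both weight mg and N point toward the centre: N + mg = mv²/r.
At minimum speed N → 0, so mg = mv_min²/r ⇒ v_min = √(g r) = √(10.0 × 33.9) = 18.41 m/s.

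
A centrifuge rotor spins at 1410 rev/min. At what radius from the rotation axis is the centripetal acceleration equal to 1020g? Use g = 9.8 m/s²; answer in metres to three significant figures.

ω = 1410 rev/min × 2π/60 = 147.7 rad/s.
a_c = ω²r = 1020g ⇒ r = 1020 × 9.8 / (147.7)² = 9996/21800 = 0.4585 m.

0.458 m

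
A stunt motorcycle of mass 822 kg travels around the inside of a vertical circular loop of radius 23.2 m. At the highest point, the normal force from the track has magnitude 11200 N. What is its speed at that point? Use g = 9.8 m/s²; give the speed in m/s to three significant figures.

23.3 m/s

At the top, N + mg = mv²/r, so v = √(r(N/m + g)) = √(23.2 × (11200/822 + 9.8)) = √(23.2 × 23.43) = √543.5 = 23.31 m/s.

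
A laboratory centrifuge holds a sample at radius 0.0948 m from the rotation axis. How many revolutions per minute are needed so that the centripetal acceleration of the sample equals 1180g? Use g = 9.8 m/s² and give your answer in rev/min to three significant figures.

Require ω²r = 1180g, so ω = √(1180 × 9.8/0.0948) = 349.3 rad/s.
In rev/min: ω × 60/(2π) = 349.3 × 60/(2π) = 3335 rev/min.

3340 rev/min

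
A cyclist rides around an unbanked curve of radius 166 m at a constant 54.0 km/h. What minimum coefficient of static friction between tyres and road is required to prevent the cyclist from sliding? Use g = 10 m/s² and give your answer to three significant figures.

0.136

v = 54.0/3.6 = 15.00 m/s.
Friction provides the centripetal force: μ_s m g = m v²/r, so μ_s = v²/(g r) = (15.00)²/(10.0 × 166) = 225.0/1660 = 0.1355.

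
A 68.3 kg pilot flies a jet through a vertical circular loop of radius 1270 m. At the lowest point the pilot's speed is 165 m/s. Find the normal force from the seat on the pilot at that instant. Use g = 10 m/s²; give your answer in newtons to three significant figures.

2150 N

At the lowest point, N points up (toward the centre) and the weight mg points down (away from the centre), so the net inward force is N − mg = mv²/r.
N = m(v²/r + g) = 68.3 × ((165)²/1270 + 10.0) = 68.3 × (21.44 + 10.0) = 68.3 × 31.44 = 2147 N.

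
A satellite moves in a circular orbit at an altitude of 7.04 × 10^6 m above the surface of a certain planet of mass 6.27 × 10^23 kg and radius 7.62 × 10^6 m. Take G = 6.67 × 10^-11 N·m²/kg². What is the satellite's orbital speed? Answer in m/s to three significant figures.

Orbital radius r = R + h = 7.62 × 10^6 + 7.04 × 10^6 = 1.466 × 10^7 m.
Gravity supplies the centripetal force: G M m / r² = m v² / r, so v = √(GM/r).
v = √(6.67 × 10^-11 × 6.27 × 10^23 / 1.466 × 10^7) = √(2.853 × 10^6) = 1689 m/s.

1690 m/s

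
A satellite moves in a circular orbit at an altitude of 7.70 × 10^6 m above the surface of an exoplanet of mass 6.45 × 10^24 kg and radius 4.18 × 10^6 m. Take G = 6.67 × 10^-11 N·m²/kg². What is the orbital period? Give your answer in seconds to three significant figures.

12400 s

r = R + h = 4.18 × 10^6 + 7.70 × 10^6 = 1.188 × 10^7 m. Gravity provides the centripetal force: G M m / r² = m v² / r ⇒ v = √(GM/r) = 6018 m/s.
T = 2πr/v = 2π × 1.188 × 10^7 / 6018 = 12400 s.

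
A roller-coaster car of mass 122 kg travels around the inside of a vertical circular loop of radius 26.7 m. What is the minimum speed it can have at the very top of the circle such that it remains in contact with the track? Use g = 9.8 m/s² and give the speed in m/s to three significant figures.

16.2 m/s

At the highest point the centre is directly below, so both the weight and N act inward: N + mg = mv²/r.
At minimum speed N → 0, so mg = mv_min²/r ⇒ v_min = √(g r) = √(9.8 × 26.7) = 16.18 m/s.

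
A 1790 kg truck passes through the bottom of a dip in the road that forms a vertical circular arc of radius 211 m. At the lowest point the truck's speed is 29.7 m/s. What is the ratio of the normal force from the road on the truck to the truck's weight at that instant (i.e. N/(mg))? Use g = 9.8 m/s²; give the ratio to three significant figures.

At the bottom, N − mg = mv²/r, so N = m(v²/r + g) and N/(mg) = v²/(rg) + 1 = (29.7)²/(211 × 9.8) + 1 = 0.4266 + 1 = 1.427.

1.43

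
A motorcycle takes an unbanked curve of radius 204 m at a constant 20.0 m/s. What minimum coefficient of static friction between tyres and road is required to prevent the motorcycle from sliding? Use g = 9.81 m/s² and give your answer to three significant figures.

0.200

Friction provides the centripetal force: μ_s m g = m v²/r, so μ_s = v²/(g r) = (20.00)²/(9.81 × 204) = 400.0/2001 = 0.1999.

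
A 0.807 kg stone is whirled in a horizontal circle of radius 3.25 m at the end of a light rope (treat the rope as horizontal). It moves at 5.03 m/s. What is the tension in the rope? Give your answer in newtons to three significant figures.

The tension is the only horizontal force, so it supplies the full centripetal force: T = m v²/r = 0.807 × (5.030)²/3.25 = 0.807 × 25.30/3.25 = 6.282 N.

6.28 N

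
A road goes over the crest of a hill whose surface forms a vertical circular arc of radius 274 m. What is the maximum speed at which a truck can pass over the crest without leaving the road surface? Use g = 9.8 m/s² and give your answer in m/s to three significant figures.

At the crest the centre of the circle is below the truck, so the net downward (centripetal) force is mg − N = mv²/r.
The truck leaves the road when N → 0, giving v_max = √(g r) = √(9.8 × 274) = 51.82 m/s.

51.8 m/s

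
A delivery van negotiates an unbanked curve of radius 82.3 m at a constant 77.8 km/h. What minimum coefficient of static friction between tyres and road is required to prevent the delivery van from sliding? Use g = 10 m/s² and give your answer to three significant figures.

0.567

v = 77.8/3.6 = 21.61 m/s.
Friction provides the centripetal force: μ_s m g = m v²/r, so μ_s = v²/(g r) = (21.61)²/(10.0 × 82.3) = 467.0/823.0 = 0.5675.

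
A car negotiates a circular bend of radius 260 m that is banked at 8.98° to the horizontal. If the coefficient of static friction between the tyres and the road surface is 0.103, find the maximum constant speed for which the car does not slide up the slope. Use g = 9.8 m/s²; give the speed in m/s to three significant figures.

At the maximum speed, friction acts down the slope at its limiting value f = μN. Radially (horizontal, toward centre): N sinθ + μN cosθ = mv²/r. Vertically: N cosθ − μN sinθ = mg.
Dividing: v² = r g (sinθ + μcosθ)/(cosθ − μsinθ).
sinθ + μcosθ = 0.1561 + 0.103×0.9877 = 0.2578; cosθ − μsinθ = 0.9877 − 0.103×0.1561 = 0.9717.
v² = 260 × 9.8 × 0.2578/0.9717 = 676.1 m²/s², so v = 26.00 m/s.

26.0 m/s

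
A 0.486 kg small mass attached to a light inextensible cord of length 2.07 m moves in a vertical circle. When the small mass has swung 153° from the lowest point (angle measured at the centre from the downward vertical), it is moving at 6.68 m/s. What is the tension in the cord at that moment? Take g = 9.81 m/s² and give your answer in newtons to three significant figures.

Take the radial direction toward the centre of the circle as positive. The component of the weight along the string toward the centre is −mg cos φ (φ measured from the bottom), so Newton's second law along the string gives T − mg cos φ = m v²/r.
cos 153° = -0.8910, so T = m(v²/r + g cos φ) = 0.486 × ((6.68)²/2.07 + 9.81 × -0.8910) = 0.486 × (21.56 + (-8.741)) = 0.486 × 12.82 = 6.229 N.

6.23 N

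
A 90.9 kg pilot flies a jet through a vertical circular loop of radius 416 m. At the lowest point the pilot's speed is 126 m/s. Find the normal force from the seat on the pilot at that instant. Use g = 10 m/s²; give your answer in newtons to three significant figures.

4380 N

At the lowest point, N points up (toward the centre) and the weight mg points down (away from the centre), so the net inward force is N − mg = mv²/r.
N = m(v²/r + g) = 90.9 × ((126)²/416 + 10.0) = 90.9 × (38.16 + 10.0) = 90.9 × 48.16 = 4378 N.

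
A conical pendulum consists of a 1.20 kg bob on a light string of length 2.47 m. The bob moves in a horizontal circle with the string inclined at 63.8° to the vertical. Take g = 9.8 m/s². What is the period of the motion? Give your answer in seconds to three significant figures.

r = L sinθ = 2.216 m. From T sinθ = mω²r and T cosθ = mg: tanθ = ω²r/g, so ω² = g tanθ / r = g/(L cosθ).
ω = √(g/(L cosθ)) = √(9.8/(2.47 × 0.4415)) = √8.987 = 2.998 rad/s.
Period = 2π/ω = 2.096 s.

2.10 s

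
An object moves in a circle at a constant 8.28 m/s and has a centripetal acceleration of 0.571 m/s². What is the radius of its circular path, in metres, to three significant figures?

120 m

a_c = v²/r ⇒ r = v²/a_c = (8.28)²/0.571 = 68.56/0.571 = 120.1 m.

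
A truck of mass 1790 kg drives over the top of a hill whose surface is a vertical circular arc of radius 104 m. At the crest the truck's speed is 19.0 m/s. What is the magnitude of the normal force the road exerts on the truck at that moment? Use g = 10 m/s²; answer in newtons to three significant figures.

11700 N

At the crest the centripetal acceleration points downward (toward the centre of the arc), so mg − N = mv²/r.
N = m(g − v²/r) = 1790 × (10.0 − (19.0)²/104) = 1790 × (10.0 − 3.471) = 1790 × 6.529 = 11690 N.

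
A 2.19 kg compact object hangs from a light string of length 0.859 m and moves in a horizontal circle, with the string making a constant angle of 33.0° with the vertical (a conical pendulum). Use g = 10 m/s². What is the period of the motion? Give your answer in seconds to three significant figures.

1.69 s

r = L sinθ = 0.4678 m. From T sinθ = mω²r and T cosθ = mg: tanθ = ω²r/g, so ω² = g tanθ / r = g/(L cosθ).
ω = √(g/(L cosθ)) = √(10.0/(0.859 × 0.8387)) = √13.88 = 3.726 rad/s.
Period = 2π/ω = 1.686 s.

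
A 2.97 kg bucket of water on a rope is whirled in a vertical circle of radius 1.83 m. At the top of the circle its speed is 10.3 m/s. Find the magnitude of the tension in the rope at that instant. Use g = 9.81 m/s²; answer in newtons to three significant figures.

At the top, both T and the weight mg point inward (toward the centre), so T + mg = mv²/r.
T = m(v²/r − g) = 2.97 × ((10.3)²/1.83 − 9.81) = 2.97 × (57.97 − 9.81) = 2.97 × 48.16 = 143.0 N.

143 N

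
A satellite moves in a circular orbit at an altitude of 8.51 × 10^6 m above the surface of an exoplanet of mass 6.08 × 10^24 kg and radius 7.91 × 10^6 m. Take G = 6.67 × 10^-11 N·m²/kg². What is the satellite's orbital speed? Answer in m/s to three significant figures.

4970 m/s

Orbital radius r = R + h = 7.91 × 10^6 + 8.51 × 10^6 = 1.642 × 10^7 m.
Gravity supplies the centripetal force: G M m / r² = m v² / r, so v = √(GM/r).
v = √(6.67 × 10^-11 × 6.08 × 10^24 / 1.642 × 10^7) = √(2.470 × 10^7) = 4970 m/s.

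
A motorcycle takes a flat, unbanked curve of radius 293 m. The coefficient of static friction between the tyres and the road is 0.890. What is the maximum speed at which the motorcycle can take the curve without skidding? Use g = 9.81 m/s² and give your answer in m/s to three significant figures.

50.6 m/s

The only inward force on a level bend is static friction, so at the limit f_s = μ_s N = μ_s m g = m v²/r.
Mass cancels: v_max = √(μ_s g r) = √(0.890 × 9.81 × 293) = √2558 = 50.58 m/s.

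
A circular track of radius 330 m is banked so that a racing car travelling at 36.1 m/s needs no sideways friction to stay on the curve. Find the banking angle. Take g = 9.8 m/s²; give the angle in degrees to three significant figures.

21.9°

With no friction, the horizontal component of the normal force provides the centripetal force: N sinθ = mv²/r, while N cosθ = mg vertically.
Dividing: tanθ = v²/(r g) = (36.1)²/(330 × 9.8) = 1303/3234 = 0.4030.
θ = arctan(0.4030) = 21.95°.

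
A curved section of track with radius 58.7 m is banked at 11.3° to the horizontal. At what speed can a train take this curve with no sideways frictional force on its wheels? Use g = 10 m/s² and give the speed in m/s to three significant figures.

On a frictionless banked curve, N sinθ = mv²/r and N cosθ = mg, so tanθ = v²/(rg).
v = √(r g tanθ) = √(58.7 × 10.0 × tan 11.3°) = √(58.7 × 10.0 × 0.1998) = √117.3 = 10.83 m/s.

10.8 m/s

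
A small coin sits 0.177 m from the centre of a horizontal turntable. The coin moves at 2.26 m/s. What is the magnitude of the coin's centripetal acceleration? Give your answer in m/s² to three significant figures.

a_c = v²/r = (2.260)²/0.177 = 5.108/0.177 = 28.86 m/s².

28.9 m/s²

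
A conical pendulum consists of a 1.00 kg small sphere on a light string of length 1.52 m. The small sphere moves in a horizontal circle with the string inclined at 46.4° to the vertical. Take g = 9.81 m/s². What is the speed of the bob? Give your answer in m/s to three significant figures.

The radius of the circle is r = L sinθ = 1.52 × sin 46.4° = 1.101 m.
Horizontally T sinθ = mv²/r and vertically T cosθ = mg, so tanθ = v²/(rg).
v = √(r g tanθ) = √(1.101 × 9.81 × 1.050) = √11.34 = 3.367 m/s.

3.37 m/s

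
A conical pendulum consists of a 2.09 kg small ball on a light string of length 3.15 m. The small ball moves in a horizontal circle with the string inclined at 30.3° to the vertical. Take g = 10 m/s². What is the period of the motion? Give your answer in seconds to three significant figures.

r = L sinθ = 1.589 m. From T sinθ = mω²r and T cosθ = mg: tanθ = ω²r/g, so ω² = g tanθ / r = g/(L cosθ).
ω = √(g/(L cosθ)) = √(10.0/(3.15 × 0.8634)) = √3.677 = 1.918 rad/s.
Period = 2π/ω = 3.277 s.

3.28 s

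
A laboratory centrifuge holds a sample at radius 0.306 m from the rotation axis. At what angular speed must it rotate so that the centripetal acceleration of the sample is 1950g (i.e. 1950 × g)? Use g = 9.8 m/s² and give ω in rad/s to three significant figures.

Centripetal acceleration a_c = ω²r. Setting ω²r = 1950g:
ω = √(1950g / r) = √(1950 × 9.8 / 0.306) = √62450 = 249.9 rad/s.

250 rad/s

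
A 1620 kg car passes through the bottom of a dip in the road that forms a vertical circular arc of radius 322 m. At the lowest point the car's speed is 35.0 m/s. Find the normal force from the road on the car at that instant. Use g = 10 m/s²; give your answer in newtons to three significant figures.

At the lowest point, N points up (toward the centre) and the weight mg points down (away from the centre), so the net inward force is N − mg = mv²/r.
N = m(v²/r + g) = 1620 × ((35.0)²/322 + 10.0) = 1620 × (3.804 + 10.0) = 1620 × 13.80 = 22360 N.

22400 N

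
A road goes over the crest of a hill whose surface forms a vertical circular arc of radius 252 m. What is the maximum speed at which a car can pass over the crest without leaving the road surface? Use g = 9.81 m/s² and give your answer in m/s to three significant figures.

49.7 m/s

At the crest the centre of the circle is below the car, so the net downward (centripetal) force is mg − N = mv²/r.
The car leaves the road when N → 0, giving v_max = √(g r) = √(9.81 × 252) = 49.72 m/s.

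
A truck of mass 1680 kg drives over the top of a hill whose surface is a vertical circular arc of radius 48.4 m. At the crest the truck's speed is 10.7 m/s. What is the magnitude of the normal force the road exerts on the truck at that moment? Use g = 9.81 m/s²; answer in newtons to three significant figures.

12500 N

At the crest the centripetal acceleration points downward (toward the centre of the arc), so mg − N = mv²/r.
N = m(g − v²/r) = 1680 × (9.81 − (10.7)²/48.4) = 1680 × (9.81 − 2.365) = 1680 × 7.445 = 12510 N.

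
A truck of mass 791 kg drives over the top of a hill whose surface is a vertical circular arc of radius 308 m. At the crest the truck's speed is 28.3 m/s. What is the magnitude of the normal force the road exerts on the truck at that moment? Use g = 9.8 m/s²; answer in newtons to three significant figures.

At the crest the centripetal acceleration points downward (toward the centre of the arc), so mg − N = mv²/r.
N = m(g − v²/r) = 791 × (9.8 − (28.3)²/308) = 791 × (9.8 − 2.600) = 791 × 7.200 = 5695 N.

5690 N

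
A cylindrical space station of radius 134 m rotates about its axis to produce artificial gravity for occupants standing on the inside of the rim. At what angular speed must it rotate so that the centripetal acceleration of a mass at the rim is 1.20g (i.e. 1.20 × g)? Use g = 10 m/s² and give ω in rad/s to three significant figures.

Centripetal acceleration a_c = ω²r. Setting ω²r = 1.20g:
ω = √(1.20g / r) = √(1.20 × 10.0 / 134) = √0.08955 = 0.2993 rad/s.

0.299 rad/s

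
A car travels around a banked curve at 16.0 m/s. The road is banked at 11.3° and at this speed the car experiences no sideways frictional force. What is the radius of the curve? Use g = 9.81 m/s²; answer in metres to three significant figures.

131 m

Frictionless banking: tanθ = v²/(rg), so r = v²/(g tanθ).
r = (16.0)²/(9.81 × tan 11.3°) = 256.0/(9.81 × 0.1998) = 256.0/1.960 = 130.6 m.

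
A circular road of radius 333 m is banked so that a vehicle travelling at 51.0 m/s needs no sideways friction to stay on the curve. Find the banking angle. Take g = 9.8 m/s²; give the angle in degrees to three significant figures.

For a frictionless banked turn: horizontally N sinθ = mv²/r and vertically N cosθ = mg.
Dividing: tanθ = v²/(r g) = (51.0)²/(333 × 9.8) = 2601/3263 = 0.7970.
θ = arctan(0.7970) = 38.56°.

38.6°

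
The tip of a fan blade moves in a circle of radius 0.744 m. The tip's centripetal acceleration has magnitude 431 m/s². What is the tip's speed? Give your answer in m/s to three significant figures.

17.9 m/s

a_c = v²/r ⇒ v = √(a_c · r) = √(431 × 0.744) = √320.7 = 17.91 m/s.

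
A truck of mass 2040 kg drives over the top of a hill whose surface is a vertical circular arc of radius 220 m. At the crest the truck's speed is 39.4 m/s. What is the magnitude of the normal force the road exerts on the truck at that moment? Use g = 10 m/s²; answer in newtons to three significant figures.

At the crest the centripetal acceleration points downward (toward the centre of the arc), so mg − N = mv²/r.
N = m(g − v²/r) = 2040 × (10.0 − (39.4)²/220) = 2040 × (10.0 − 7.056) = 2040 × 2.944 = 6005 N.

6010 N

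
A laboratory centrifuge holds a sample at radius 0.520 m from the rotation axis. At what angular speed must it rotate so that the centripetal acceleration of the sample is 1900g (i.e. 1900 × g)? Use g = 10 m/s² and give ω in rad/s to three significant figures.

Centripetal acceleration a_c = ω²r. Setting ω²r = 1900g:
ω = √(1900g / r) = √(1900 × 10.0 / 0.520) = √36540 = 191.2 rad/s.

191 rad/s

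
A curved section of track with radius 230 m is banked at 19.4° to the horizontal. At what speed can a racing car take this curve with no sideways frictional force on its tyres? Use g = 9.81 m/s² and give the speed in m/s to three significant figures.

On a frictionless banked curve, N sinθ = mv²/r and N cosθ = mg, so tanθ = v²/(rg).
v = √(r g tanθ) = √(230 × 9.81 × tan 19.4°) = √(230 × 9.81 × 0.3522) = √794.6 = 28.19 m/s.

28.2 m/s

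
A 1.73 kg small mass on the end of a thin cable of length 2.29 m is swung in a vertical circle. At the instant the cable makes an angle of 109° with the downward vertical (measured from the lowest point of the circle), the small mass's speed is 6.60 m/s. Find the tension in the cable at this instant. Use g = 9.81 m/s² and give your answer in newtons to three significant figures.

Take the radial direction toward the centre of the circle as positive. The component of the weight along the string toward the centre is −mg cos φ (φ measured from the bottom), so Newton's second law along the string gives T − mg cos φ = m v²/r.
cos 109° = -0.3256, so T = m(v²/r + g cos φ) = 1.73 × ((6.60)²/2.29 + 9.81 × -0.3256) = 1.73 × (19.02 + (-3.194)) = 1.73 × 15.83 = 27.38 N.

27.4 N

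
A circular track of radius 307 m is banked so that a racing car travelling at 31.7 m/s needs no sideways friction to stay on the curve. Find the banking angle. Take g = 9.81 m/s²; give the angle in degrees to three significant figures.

18.5°

For a frictionless banked turn: horizontally N sinθ = mv²/r and vertically N cosθ = mg.
Dividing: tanθ = v²/(r g) = (31.7)²/(307 × 9.81) = 1005/3012 = 0.3337.
θ = arctan(0.3337) = 18.45°.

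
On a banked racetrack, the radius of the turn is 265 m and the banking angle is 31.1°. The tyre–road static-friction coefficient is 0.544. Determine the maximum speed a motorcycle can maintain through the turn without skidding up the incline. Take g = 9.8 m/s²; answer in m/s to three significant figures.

At the maximum speed, friction acts down the slope at its limiting value f = μN. Radially (horizontal, toward centre): N sinθ + μN cosθ = mv²/r. Vertically: N cosθ − μN sinθ = mg.
Dividing: v² = r g (sinθ + μcosθ)/(cosθ − μsinθ).
sinθ + μcosθ = 0.5165 + 0.544×0.8563 = 0.9823; cosθ − μsinθ = 0.8563 − 0.544×0.5165 = 0.5753.
v² = 265 × 9.8 × 0.9823/0.5753 = 4435 m²/s², so v = 66.59 m/s.

66.6 m/s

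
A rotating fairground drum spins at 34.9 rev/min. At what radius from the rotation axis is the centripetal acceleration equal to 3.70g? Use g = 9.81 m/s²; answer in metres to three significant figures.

ω = 34.9 rev/min × 2π/60 = 3.655 rad/s.
a_c = ω²r = 3.70g ⇒ r = 3.70 × 9.81 / (3.655)² = 36.30/13.36 = 2.717 m.

2.72 m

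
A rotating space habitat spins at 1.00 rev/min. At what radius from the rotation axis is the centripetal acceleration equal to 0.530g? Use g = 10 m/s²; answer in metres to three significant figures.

483 m

ω = 1.00 rev/min × 2π/60 = 0.1047 rad/s.
a_c = ω²r = 0.530g ⇒ r = 0.530 × 10.0 / (0.1047)² = 5.300/0.01097 = 483.3 m.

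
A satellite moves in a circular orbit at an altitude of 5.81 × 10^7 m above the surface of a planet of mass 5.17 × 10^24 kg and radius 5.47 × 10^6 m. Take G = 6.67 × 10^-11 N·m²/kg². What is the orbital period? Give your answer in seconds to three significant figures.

171000 s

r = R + h = 5.47 × 10^6 + 5.81 × 10^7 = 6.357 × 10^7 m. Gravity provides the centripetal force: G M m / r² = m v² / r ⇒ v = √(GM/r) = 2329 m/s.
T = 2πr/v = 2π × 6.357 × 10^7 / 2329 = 171500 s.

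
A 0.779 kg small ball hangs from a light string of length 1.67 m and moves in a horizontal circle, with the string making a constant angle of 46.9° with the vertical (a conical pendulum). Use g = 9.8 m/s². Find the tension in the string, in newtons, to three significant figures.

Vertically the bob has no acceleration, so T cosθ = mg.
T = mg/cosθ = 0.779 × 9.8 / cos 46.9° = 7.634/0.6833 = 11.17 N.

11.2 N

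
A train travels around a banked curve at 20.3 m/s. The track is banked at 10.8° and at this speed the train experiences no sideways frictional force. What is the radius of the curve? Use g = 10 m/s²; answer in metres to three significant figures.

216 m

Frictionless banking: tanθ = v²/(rg), so r = v²/(g tanθ).
r = (20.3)²/(10.0 × tan 10.8°) = 412.1/(10.0 × 0.1908) = 412.1/1.908 = 216.0 m.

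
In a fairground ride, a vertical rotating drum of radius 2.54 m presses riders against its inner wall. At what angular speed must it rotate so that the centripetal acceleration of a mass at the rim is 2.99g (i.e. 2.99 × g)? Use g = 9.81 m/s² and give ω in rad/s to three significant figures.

3.40 rad/s

Centripetal acceleration a_c = ω²r. Setting ω²r = 2.99g:
ω = √(2.99g / r) = √(2.99 × 9.81 / 2.54) = √11.55 = 3.398 rad/s.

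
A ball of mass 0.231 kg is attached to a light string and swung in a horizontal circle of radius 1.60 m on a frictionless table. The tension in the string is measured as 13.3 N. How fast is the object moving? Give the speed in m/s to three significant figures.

T = m v²/r ⇒ v = √(T r / m) = √(13.3 × 1.60 / 0.231) = √92.12 = 9.598 m/s.

9.60 m/s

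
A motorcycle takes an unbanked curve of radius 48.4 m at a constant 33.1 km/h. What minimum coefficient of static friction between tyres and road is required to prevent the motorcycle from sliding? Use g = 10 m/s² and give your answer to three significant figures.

v = 33.1/3.6 = 9.194 m/s.
Friction provides the centripetal force: μ_s m g = m v²/r, so μ_s = v²/(g r) = (9.194)²/(10.0 × 48.4) = 84.54/484.0 = 0.1747.

0.175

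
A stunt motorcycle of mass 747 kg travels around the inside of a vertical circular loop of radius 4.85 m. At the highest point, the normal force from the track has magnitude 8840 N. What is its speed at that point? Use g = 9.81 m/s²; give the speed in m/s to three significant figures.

At the top, N + mg = mv²/r, so v = √(r(N/m + g)) = √(4.85 × (8840/747 + 9.81)) = √(4.85 × 21.64) = √105.0 = 10.25 m/s.

10.2 m/s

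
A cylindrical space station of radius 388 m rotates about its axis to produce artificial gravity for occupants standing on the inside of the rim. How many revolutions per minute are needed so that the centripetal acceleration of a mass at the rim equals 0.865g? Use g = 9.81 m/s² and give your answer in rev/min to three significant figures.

1.41 rev/min

Require ω²r = 0.865g, so ω = √(0.865 × 9.81/388) = 0.1479 rad/s.
In rev/min: ω × 60/(2π) = 0.1479 × 60/(2π) = 1.412 rev/min.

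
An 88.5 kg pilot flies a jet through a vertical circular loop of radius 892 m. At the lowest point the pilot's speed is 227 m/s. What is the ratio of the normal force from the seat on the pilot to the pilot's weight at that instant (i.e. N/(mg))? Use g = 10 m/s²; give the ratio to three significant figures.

6.78

At the bottom, N − mg = mv²/r, so N = m(v²/r + g) and N/(mg) = v²/(rg) + 1 = (227)²/(892 × 10.0) + 1 = 5.777 + 1 = 6.777.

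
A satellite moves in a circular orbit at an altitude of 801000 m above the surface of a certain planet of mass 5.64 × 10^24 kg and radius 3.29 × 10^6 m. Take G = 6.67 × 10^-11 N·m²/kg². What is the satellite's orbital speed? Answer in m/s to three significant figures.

Orbital radius r = R + h = 3.29 × 10^6 + 801000 = 4.091 × 10^6 m.
Gravity supplies the centripetal force: G M m / r² = m v² / r, so v = √(GM/r).
v = √(6.67 × 10^-11 × 5.64 × 10^24 / 4.091 × 10^6) = √(9.196 × 10^7) = 9589 m/s.

9590 m/s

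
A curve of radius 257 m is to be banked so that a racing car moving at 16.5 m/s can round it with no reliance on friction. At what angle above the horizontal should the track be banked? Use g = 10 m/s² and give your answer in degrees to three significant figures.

For a frictionless banked turn: horizontally N sinθ = mv²/r and vertically N cosθ = mg.
Dividing: tanθ = v²/(r g) = (16.5)²/(257 × 10.0) = 272.2/2570 = 0.1059.
θ = arctan(0.1059) = 6.047°.

6.05°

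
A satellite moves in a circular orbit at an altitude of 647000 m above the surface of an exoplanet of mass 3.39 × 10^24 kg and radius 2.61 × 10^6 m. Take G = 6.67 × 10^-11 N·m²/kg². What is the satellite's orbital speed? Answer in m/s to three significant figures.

Orbital radius r = R + h = 2.61 × 10^6 + 647000 = 3.257 × 10^6 m.
Gravity supplies the centripetal force: G M m / r² = m v² / r, so v = √(GM/r).
v = √(6.67 × 10^-11 × 3.39 × 10^24 / 3.257 × 10^6) = √(6.942 × 10^7) = 8332 m/s.

8330 m/s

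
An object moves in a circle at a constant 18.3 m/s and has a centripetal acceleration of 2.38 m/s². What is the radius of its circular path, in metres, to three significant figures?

a_c = v²/r ⇒ r = v²/a_c = (18.3)²/2.38 = 334.9/2.38 = 140.7 m.

141 m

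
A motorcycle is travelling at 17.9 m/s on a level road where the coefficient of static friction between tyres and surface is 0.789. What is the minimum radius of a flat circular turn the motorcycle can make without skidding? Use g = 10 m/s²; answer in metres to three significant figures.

40.6 m

At the limit, μ_s m g = m v²/r, so r_min = v²/(μ_s g) = (17.9)²/(0.789 × 10.0) = 320.4/7.890 = 40.61 m.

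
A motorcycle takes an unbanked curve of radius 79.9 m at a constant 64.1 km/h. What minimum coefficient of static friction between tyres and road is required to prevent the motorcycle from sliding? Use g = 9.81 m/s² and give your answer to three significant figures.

v = 64.1/3.6 = 17.81 m/s.
Friction provides the centripetal force: μ_s m g = m v²/r, so μ_s = v²/(g r) = (17.81)²/(9.81 × 79.9) = 317.0/783.8 = 0.4045.

0.404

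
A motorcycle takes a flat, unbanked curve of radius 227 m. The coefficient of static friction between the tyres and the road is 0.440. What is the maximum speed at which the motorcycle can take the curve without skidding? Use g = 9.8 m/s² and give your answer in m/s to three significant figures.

Friction provides the centripetal force on a flat curve. At maximum speed it is at its limiting value: μ_s m g = m v²/r.
Mass cancels: v_max = √(μ_s g r) = √(0.440 × 9.8 × 227) = √978.8 = 31.29 m/s.

31.3 m/s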